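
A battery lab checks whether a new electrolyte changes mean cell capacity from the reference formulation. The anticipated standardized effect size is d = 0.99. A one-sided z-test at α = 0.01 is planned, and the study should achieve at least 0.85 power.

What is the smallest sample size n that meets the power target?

Set Φ(δ − 2.326) = 0.85; then δ − 2.326 = Φ⁻¹(0.85) = 1.036, giving δ = 3.363.
δ = d·√n ⇒ n = (δ/d)² = (3.363 / 0.99)² = 11.54.
Rounding up, n = 12.

n = 12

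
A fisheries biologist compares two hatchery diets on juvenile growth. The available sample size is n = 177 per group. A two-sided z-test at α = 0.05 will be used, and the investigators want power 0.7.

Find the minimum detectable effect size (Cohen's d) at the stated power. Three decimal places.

d ≈ 0.264

Need Φ(δ − 1.960) = 0.7, so δ = 1.960 + 0.524 = 2.484.
(The second rejection-region term Φ(−δ − z_{α/2}) is negligible and dropped.)
δ = d·√(n/2) ⇒ d = δ/√(n/2) = 2.484/√(177/2) = 0.2641.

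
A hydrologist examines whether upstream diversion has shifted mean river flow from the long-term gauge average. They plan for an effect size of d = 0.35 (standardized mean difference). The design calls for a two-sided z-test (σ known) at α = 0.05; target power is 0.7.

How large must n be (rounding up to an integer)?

For power 0.7 need Φ(δ − z_{0.025}) = 0.7, so δ = z_{0.025} + z_{0.30} = 1.960 + 0.524 = 2.484.
(For δ > 0 the lower-tail rejection region contributes negligibly to power, so the one-term inversion is standard.)
δ = d·√n ⇒ n = (δ/d)² = (2.484 / 0.35)² = 50.38.
Round up to the next whole unit.

n = 51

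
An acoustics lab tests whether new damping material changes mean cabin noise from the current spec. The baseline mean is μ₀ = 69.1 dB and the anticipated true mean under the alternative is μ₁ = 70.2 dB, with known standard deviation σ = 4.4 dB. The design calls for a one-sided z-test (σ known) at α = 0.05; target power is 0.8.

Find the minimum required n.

n = 99

Standardized effect: d = |μ₁ − μ₀| / σ = |70.2 − 69.1| / 4.4 = 0.2500
Set Φ(δ − 1.645) = 0.8; then δ − 1.645 = Φ⁻¹(0.8) = 0.842, giving δ = 2.486.
δ = d·√n ⇒ n = (δ/d)² = (2.486 / 0.2500)² = 98.92.
Rounding up, n = 99.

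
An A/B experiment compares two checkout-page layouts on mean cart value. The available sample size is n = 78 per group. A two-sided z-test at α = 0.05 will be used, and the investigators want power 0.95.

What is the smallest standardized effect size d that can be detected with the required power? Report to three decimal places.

Required noncentrality: δ = z_{0.025} + z_{0.05} = 1.960 + 1.645 = 3.605.
(The second rejection-region term Φ(−δ − z_{α/2}) is negligible and dropped.)
δ = d·√(n/2) ⇒ d = δ/√(n/2) = 3.605/√(78/2) = 0.5772.

d ≈ 0.577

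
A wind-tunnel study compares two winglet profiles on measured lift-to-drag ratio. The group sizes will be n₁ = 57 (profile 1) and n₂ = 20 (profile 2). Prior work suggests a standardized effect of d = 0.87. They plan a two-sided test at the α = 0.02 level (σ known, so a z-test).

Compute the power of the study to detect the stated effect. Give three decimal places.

Noncentrality parameter: δ = d / √(1/n₁ + 1/n₂) = 0.87 / √(1/57 + 1/20) = 3.3475
Critical value for a two-sided test at α = 0.02: z_{α/2} = 2.326.
Power = Φ(δ − 2.326) + Φ(−δ − 2.326) = Φ(1.021) + Φ(-5.674) = 0.8464 + 0.0000 = 0.8464.

Power ≈ 0.846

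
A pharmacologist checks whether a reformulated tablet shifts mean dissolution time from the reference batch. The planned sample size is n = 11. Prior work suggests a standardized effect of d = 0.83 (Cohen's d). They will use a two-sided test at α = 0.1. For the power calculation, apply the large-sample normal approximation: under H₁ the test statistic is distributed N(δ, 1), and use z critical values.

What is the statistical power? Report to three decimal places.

Noncentrality parameter: δ = d·√n = 0.83 × √11 = 2.7528
Two-sided α = 0.1 → critical value z_{0.05} = 1.645.
Power = Φ(δ − 1.645) + Φ(−δ − 1.645) = Φ(1.108) + Φ(-4.398) = 0.8661 + 0.0000 = 0.8661.

Power ≈ 0.866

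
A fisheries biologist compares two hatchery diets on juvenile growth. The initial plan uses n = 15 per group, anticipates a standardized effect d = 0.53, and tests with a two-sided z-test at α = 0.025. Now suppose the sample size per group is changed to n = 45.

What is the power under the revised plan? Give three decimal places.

With n = 45 per group: δ = d·√(n/2) = 0.53 × √(45/2) = 2.5140. Critical value z_{0.0125} = 2.241.
Revised power = Φ(δ − 2.241) + Φ(−δ − 2.241) = Φ(0.273) + Φ(-4.755) = 0.6074 + 0.0000 = 0.6074.

Power ≈ 0.607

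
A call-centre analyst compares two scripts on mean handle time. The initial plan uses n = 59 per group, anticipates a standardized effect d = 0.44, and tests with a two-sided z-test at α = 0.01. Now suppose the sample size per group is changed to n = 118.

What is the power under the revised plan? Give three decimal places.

With n = 118 per group: δ = d·√(n/2) = 0.44 × √(118/2) = 3.3797. Critical value z_{0.005} = 2.576.
Revised power = Φ(δ − 2.576) + Φ(−δ − 2.576) = Φ(0.804) + Φ(-5.956) = 0.7893 + 0.0000 = 0.7893.

Power ≈ 0.789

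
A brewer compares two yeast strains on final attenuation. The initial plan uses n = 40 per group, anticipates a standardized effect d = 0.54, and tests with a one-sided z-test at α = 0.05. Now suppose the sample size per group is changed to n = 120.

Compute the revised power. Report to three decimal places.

With n = 120 per group: δ = d·√(n/2) = 0.54 × √(120/2) = 4.1828. Critical value z_{0.05} = 1.645.
Revised power = P(Z > 1.645 − δ) = Φ(2.538) = 0.9944.

Power ≈ 0.994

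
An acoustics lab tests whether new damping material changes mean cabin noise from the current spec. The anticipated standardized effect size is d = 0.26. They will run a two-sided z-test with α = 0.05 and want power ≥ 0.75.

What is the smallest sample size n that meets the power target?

For power 0.75 need Φ(δ − z_{0.025}) = 0.75, so δ = z_{0.025} + z_{0.25} = 1.960 + 0.674 = 2.634.
(The Φ(−δ − z_{α/2}) term is vanishingly small for δ > 0 and is dropped in the standard sample-size formula.)
δ = d·√n ⇒ n = (δ/d)² = (2.634 / 0.26)² = 102.67.
Round up to the next whole unit.

n = 103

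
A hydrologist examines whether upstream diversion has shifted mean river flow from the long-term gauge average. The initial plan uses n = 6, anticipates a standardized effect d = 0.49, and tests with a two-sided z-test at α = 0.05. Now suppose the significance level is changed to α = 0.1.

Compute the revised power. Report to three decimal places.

Power ≈ 0.331

δ = d·√n = 0.49 × √6 = 1.2002 (unchanged). New critical value: z_{0.05} = 1.645.
Revised power = Φ(δ − 1.645) + Φ(−δ − 1.645) = Φ(-0.445) + Φ(-2.845) = 0.3283 + 0.0022 = 0.3305.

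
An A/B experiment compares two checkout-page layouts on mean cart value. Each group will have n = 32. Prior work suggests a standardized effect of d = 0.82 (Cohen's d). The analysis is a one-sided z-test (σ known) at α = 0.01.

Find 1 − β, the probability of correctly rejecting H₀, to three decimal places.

Power ≈ 0.830

Noncentrality parameter: δ = d·√(n/2) = 0.82 × √(32/2) = 3.2800
Critical value for a one-sided test at α = 0.01: z_α = 2.326.
Power = P(Z > 2.326 − δ) = Φ(0.954) = 0.8299.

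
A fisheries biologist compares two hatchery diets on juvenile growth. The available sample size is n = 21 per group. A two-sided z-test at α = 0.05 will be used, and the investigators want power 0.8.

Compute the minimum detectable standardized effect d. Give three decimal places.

d ≈ 0.865

Need Φ(δ − 1.960) = 0.8, so δ = 1.960 + 0.842 = 2.802.
(Lower-tail contribution to power is negligible for δ > 0.)
δ = d·√(n/2) ⇒ d = δ/√(n/2) = 2.802/√(21/2) = 0.8646.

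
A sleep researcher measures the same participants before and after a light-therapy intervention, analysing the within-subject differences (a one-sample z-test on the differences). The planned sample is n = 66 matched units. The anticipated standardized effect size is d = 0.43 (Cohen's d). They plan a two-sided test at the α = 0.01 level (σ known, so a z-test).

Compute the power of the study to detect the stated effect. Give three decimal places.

Power ≈ 0.821

Noncentrality parameter: λ = d·√n = 0.43 × √66 = 3.4933
Critical value for a two-sided test at α = 0.01: z_{α/2} = 2.576.
Power = Φ(λ − 2.576) + Φ(−λ − 2.576) = Φ(0.918) + Φ(-6.069) = 0.8206 + 0.0000 = 0.8206.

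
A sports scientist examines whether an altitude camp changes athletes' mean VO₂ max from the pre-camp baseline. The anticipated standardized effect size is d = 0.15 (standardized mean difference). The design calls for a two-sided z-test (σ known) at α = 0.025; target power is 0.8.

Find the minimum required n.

For power 0.8 need Φ(δ − z_{0.0125}) = 0.8, so δ = z_{0.0125} + z_{0.20} = 2.241 + 0.842 = 3.083.
(The Φ(−δ − z_{α/2}) term is vanishingly small for δ > 0 and is dropped in the standard sample-size formula.)
δ = d·√n ⇒ n = (δ/d)² = (3.083 / 0.15)² = 422.45.
Rounding up, n = 423.

n = 423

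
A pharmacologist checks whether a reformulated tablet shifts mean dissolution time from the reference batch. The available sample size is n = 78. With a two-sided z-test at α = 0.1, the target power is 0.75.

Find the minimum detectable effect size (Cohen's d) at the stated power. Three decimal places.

d ≈ 0.263

Required noncentrality: δ = z_{0.05} + z_{0.25} = 1.645 + 0.674 = 2.319.
(Lower-tail contribution to power is negligible for δ > 0.)
δ = d·√n ⇒ d = δ/√n = 2.319/√78 = 0.2626.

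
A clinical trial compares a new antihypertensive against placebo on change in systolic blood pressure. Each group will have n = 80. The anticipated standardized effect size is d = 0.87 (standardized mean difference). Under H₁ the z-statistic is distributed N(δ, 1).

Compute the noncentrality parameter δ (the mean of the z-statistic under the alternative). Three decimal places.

δ ≈ 5.502

The noncentrality parameter scales effect size by the design's sample-size factor: δ = d·√(n/2) = 0.87 × √(80/2) = 5.5024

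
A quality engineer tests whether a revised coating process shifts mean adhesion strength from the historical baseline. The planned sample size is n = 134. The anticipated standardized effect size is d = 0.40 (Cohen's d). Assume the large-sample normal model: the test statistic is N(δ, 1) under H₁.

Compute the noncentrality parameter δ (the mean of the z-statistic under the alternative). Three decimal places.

δ = d·√n = 0.40 × √134 = 4.6303

δ ≈ 4.630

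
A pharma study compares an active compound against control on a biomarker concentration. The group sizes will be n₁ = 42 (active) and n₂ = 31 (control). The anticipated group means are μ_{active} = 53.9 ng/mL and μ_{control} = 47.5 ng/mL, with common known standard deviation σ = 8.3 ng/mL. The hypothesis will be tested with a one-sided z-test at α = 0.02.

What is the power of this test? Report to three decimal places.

Power ≈ 0.885

Standardized effect: d = |μ_{active} − μ_{control}| / σ = |53.9 − 47.5| / 8.3 = 0.7711
Noncentrality parameter: δ = d / √(1/n₁ + 1/n₂) = 0.7711 / √(1/42 + 1/31) = 3.2565
Critical value for a one-sided test at α = 0.02: z_α = 2.054.
Power = Φ(δ − 2.054) = Φ(1.203) = 0.8855.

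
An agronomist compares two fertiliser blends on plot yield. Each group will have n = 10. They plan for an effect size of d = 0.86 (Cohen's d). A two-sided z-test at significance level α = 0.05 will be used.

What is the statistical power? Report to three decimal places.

Power ≈ 0.485

Noncentrality parameter: δ = d·√(n/2) = 0.86 × √(10/2) = 1.9230
Two-sided α = 0.05 → critical value z_{0.025} = 1.960.
Power = Φ(δ − 1.960) + Φ(−δ − 1.960) = Φ(-0.037) + Φ(-3.883) = 0.4853 + 0.0001 = 0.4853.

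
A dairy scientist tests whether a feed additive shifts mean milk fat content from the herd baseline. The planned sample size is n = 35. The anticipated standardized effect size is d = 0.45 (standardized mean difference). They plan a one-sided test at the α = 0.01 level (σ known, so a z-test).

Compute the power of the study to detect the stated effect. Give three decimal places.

Power ≈ 0.632

Noncentrality parameter: δ = d·√n = 0.45 × √35 = 2.6622
One-sided α = 0.01 → critical value z_{0.01} = 2.326.
Power = Φ(δ − 2.326) = Φ(0.336) = 0.6315.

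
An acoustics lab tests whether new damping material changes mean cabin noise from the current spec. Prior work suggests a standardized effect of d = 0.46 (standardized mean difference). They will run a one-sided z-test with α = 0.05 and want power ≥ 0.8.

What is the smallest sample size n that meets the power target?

n = 30

For power 0.8 need Φ(δ − z_{0.05}) = 0.8, so δ = z_{0.05} + z_{0.20} = 1.645 + 0.842 = 2.486.
δ = d·√n ⇒ n = (δ/d)² = (2.486 / 0.46)² = 29.22.
Rounding up, n = 30.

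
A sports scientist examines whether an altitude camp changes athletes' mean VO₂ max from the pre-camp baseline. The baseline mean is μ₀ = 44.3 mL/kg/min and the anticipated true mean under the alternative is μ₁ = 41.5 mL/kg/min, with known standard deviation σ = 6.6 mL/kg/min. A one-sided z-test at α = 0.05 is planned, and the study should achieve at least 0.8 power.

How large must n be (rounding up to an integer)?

n = 35

Standardized effect: d = |μ₁ − μ₀| / σ = |41.5 − 44.3| / 6.6 = 0.4242
Set Φ(δ − 1.645) = 0.8; then δ − 1.645 = Φ⁻¹(0.8) = 0.842, giving δ = 2.486.
δ = d·√n ⇒ n = (δ/d)² = (2.486 / 0.4242)² = 34.35.
Round up to the next whole unit.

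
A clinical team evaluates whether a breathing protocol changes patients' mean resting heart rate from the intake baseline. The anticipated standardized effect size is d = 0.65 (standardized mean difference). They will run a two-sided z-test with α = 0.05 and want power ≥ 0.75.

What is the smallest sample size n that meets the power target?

For power 0.75 need Φ(δ − z_{0.025}) = 0.75, so δ = z_{0.025} + z_{0.25} = 1.960 + 0.674 = 2.634.
(For δ > 0 the lower-tail rejection region contributes negligibly to power, so the one-term inversion is standard.)
δ = d·√n ⇒ n = (δ/d)² = (2.634 / 0.65)² = 16.43.
Round up to the next whole unit.

n = 17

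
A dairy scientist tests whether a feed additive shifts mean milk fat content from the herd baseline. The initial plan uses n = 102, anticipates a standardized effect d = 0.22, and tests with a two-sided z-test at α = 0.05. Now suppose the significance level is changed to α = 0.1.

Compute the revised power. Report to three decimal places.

Power ≈ 0.718

δ = d·√n = 0.22 × √102 = 2.2219 (unchanged). New critical value: z_{0.05} = 1.645.
Revised power = Φ(δ − 1.645) + Φ(−δ − 1.645) = Φ(0.577) + Φ(-3.867) = 0.7180 + 0.0001 = 0.7181.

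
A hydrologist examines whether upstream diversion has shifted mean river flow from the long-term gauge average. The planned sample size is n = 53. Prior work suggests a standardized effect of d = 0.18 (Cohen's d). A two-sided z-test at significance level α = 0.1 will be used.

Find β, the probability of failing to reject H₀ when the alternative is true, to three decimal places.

β ≈ 0.629

Noncentrality parameter: δ = d·√n = 0.18 × √53 = 1.3104
Critical value for a two-sided test at α = 0.1: z_{α/2} = 1.645.
Power = Φ(δ − 1.645) + Φ(−δ − 1.645) = Φ(-0.334) + Φ(-2.955) = 0.3690 + 0.0016 = 0.3706.
Type II error: β = 1 − power = 1 − 0.3706 = 0.6294.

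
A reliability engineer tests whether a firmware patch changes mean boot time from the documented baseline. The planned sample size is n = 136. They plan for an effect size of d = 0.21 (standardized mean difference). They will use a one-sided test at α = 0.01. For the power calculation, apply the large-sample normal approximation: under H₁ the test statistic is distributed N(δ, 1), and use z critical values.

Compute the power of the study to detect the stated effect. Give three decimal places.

Power ≈ 0.549

Noncentrality parameter: λ = d·√n = 0.21 × √136 = 2.4490
One-sided α = 0.01 → critical value z_{0.01} = 2.326.
Power = P(Z > 2.326 − λ) = Φ(0.123) = 0.5488.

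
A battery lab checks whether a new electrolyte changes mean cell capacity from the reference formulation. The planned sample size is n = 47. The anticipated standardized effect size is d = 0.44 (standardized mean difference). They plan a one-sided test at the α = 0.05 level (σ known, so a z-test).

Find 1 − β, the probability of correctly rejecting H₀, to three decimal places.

Power ≈ 0.915

Noncentrality parameter: δ = d·√n = 0.44 × √47 = 3.0165
Critical value for a one-sided test at α = 0.05: z_α = 1.645.
Power = Φ(δ − 1.645) = Φ(1.372) = 0.9149.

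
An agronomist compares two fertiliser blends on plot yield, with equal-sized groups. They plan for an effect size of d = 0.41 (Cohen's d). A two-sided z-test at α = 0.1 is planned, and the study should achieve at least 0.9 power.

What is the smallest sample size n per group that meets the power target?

Set Φ(δ − 1.645) = 0.9; then δ − 1.645 = Φ⁻¹(0.9) = 1.282, giving δ = 2.926.
(For δ > 0 the lower-tail rejection region contributes negligibly to power, so the one-term inversion is standard.)
δ = d·√(n/2) ⇒ n = 2(δ/d)² = 2 × (2.926 / 0.41)² = 101.89.
Rounding up, n = 102 per group.

n = 102 per group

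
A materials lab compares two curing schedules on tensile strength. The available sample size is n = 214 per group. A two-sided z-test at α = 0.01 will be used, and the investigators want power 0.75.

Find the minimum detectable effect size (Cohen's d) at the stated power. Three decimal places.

d ≈ 0.314

Required noncentrality: δ = z_{0.005} + z_{0.25} = 2.576 + 0.674 = 3.250.
(The second rejection-region term Φ(−δ − z_{α/2}) is negligible and dropped.)
δ = d·√(n/2) ⇒ d = δ/√(n/2) = 3.250/√(214/2) = 0.3142.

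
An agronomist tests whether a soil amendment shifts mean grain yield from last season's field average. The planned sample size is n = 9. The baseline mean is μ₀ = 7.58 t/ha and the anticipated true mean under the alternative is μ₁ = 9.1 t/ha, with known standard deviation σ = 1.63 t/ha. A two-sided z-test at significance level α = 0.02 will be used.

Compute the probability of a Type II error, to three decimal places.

β ≈ 0.319

Standardized effect: d = |μ₁ − μ₀| / σ = |9.1 − 7.58| / 1.63 = 0.9325
Noncentrality parameter: δ = d·√n = 0.9325 × √9 = 2.7975
Critical value for a two-sided test at α = 0.02: z_{α/2} = 2.326.
Power = Φ(δ − 2.326) + Φ(−δ − 2.326) = Φ(0.471) + Φ(-5.124) = 0.6813 + 0.0000 = 0.6813.
Type II error: β = 1 − power = 1 − 0.6813 = 0.3187.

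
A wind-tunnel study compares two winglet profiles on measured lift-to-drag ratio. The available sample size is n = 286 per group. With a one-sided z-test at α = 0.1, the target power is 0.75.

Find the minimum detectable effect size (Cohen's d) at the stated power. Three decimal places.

d ≈ 0.164

Need Φ(δ − 1.282) = 0.75, so δ = 1.282 + 0.674 = 1.956.
δ = d·√(n/2) ⇒ d = δ/√(n/2) = 1.956/√(286/2) = 0.1636.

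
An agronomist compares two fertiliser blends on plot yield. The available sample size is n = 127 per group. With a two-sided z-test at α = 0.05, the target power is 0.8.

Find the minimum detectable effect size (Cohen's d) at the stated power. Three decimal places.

Need Φ(δ − 1.960) = 0.8, so δ = 1.960 + 0.842 = 2.802.
(Lower-tail contribution to power is negligible for δ > 0.)
δ = d·√(n/2) ⇒ d = δ/√(n/2) = 2.802/√(127/2) = 0.3516.

d ≈ 0.352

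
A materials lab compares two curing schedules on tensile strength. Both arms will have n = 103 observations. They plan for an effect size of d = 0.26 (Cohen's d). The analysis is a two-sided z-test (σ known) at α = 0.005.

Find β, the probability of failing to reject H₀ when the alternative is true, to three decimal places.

β ≈ 0.827

Noncentrality parameter: δ = d·√(n/2) = 0.26 × √(103/2) = 1.8659
Two-sided α = 0.005 → critical value z_{0.0025} = 2.807.
Power = Φ(δ − 2.807) + Φ(−δ − 2.807) = Φ(-0.941) + Φ(-4.673) = 0.1733 + 0.0000 = 0.1733.
Type II error: β = 1 − power = 1 − 0.1733 = 0.8267.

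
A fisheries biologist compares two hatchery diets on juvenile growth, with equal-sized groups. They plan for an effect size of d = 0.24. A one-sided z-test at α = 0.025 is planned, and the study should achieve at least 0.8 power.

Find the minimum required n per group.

For power 0.8 need Φ(δ − z_{0.025}) = 0.8, so δ = z_{0.025} + z_{0.20} = 1.960 + 0.842 = 2.802.
δ = d·√(n/2) ⇒ n = 2(δ/d)² = 2 × (2.802 / 0.24)² = 272.53.
Round up to the next whole unit.

n = 273 per group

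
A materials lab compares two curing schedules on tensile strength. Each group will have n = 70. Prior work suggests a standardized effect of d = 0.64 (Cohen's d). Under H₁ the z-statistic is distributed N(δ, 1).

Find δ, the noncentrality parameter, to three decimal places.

δ = d·√(n/2) = 0.64 × √(70/2) = 3.7863

δ ≈ 3.786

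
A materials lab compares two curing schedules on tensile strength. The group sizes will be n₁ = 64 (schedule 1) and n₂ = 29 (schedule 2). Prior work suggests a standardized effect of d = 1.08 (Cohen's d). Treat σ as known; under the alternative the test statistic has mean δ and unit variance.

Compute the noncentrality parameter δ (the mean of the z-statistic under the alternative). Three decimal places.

δ = d / √(1/n₁ + 1/n₂) = 1.08 / √(1/64 + 1/29) = 4.8247

δ ≈ 4.825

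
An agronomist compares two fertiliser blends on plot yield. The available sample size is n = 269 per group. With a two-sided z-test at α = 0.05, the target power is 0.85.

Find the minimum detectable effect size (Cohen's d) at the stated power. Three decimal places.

d ≈ 0.258

Required noncentrality: δ = z_{0.025} + z_{0.15} = 1.960 + 1.036 = 2.996.
(The second rejection-region term Φ(−δ − z_{α/2}) is negligible and dropped.)
δ = d·√(n/2) ⇒ d = δ/√(n/2) = 2.996/√(269/2) = 0.2584.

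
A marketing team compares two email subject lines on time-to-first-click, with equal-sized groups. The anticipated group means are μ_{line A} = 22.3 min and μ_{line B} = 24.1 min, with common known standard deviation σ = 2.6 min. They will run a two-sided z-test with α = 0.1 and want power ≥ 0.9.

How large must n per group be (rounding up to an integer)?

n = 36 per group

Standardized effect: d = |μ_{line A} − μ_{line B}| / σ = |22.3 − 24.1| / 2.6 = 0.6923
Set Φ(δ − 1.645) = 0.9; then δ − 1.645 = Φ⁻¹(0.9) = 1.282, giving δ = 2.926.
(For δ > 0 the lower-tail rejection region contributes negligibly to power, so the one-term inversion is standard.)
δ = d·√(n/2) ⇒ n = 2(δ/d)² = 2 × (2.926 / 0.6923)² = 35.74.
Round up to the next whole unit.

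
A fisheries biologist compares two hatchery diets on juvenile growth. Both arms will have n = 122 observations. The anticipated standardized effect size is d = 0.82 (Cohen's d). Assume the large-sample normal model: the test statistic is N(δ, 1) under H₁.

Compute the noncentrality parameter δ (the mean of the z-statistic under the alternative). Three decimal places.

δ ≈ 6.404

The noncentrality parameter scales effect size by the design's sample-size factor: δ = d·√(n/2) = 0.82 × √(122/2) = 6.4044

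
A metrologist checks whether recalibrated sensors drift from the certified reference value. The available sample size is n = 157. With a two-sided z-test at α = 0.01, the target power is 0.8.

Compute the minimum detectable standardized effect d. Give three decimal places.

Need Φ(δ − 2.576) = 0.8, so δ = 2.576 + 0.842 = 3.417.
(Lower-tail contribution to power is negligible for δ > 0.)
δ = d·√n ⇒ d = δ/√n = 3.417/√157 = 0.2727.

d ≈ 0.273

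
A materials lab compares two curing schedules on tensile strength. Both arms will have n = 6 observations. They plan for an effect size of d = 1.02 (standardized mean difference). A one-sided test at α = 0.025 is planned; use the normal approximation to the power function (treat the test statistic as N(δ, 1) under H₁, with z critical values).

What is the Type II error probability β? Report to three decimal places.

β ≈ 0.577

Noncentrality parameter: λ = d·√(n/2) = 1.02 × √(6/2) = 1.7667
Critical value for a one-sided test at α = 0.025: z_α = 1.960.
Power = Φ(λ − 1.960) = Φ(-0.193) = 0.4234.
Type II error: β = 1 − power = 1 − 0.4234 = 0.5766.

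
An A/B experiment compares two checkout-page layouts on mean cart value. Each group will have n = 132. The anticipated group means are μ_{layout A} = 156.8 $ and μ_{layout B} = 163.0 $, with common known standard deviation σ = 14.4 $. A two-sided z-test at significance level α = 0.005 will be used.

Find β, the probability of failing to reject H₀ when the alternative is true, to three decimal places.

Standardized effect: d = |μ_{layout A} − μ_{layout B}| / σ = |156.8 − 163.0| / 14.4 = 0.4306
Noncentrality parameter: δ = d·√(n/2) = 0.4306 × √(132/2) = 3.4978
Critical value for a two-sided test at α = 0.005: z_{α/2} = 2.807.
Power = Φ(δ − 2.807) + Φ(−δ − 2.807) = Φ(0.691) + Φ(-6.305) = 0.7552 + 0.0000 = 0.7552.
Type II error: β = 1 − power = 1 − 0.7552 = 0.2448.

β ≈ 0.245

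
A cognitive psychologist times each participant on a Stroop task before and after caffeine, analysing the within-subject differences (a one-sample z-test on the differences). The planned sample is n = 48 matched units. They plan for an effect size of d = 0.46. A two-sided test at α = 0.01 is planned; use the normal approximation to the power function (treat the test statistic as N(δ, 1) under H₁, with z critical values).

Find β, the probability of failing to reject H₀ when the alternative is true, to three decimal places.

Noncentrality parameter: δ = d·√n = 0.46 × √48 = 3.1870
Two-sided α = 0.01 → critical value z_{0.005} = 2.576.
Power = Φ(δ − 2.576) + Φ(−δ − 2.576) = Φ(0.611) + Φ(-5.763) = 0.7294 + 0.0000 = 0.7294.
Type II error: β = 1 − power = 1 − 0.7294 = 0.2706.

β ≈ 0.271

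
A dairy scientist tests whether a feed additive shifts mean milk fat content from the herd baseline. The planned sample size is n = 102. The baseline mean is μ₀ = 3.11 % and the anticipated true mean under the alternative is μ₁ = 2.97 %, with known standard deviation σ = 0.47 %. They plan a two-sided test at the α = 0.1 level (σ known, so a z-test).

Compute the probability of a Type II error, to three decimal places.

Standardized effect: d = |μ₁ − μ₀| / σ = |2.97 − 3.11| / 0.47 = 0.2979
Noncentrality parameter: δ = d·√n = 0.2979 × √102 = 3.0084
Critical value for a two-sided test at α = 0.1: z_{α/2} = 1.645.
Power = Φ(δ − 1.645) + Φ(−δ − 1.645) = Φ(1.364) + Φ(-4.653) = 0.9136 + 0.0000 = 0.9136.
Type II error: β = 1 − power = 1 − 0.9136 = 0.0864.

β ≈ 0.086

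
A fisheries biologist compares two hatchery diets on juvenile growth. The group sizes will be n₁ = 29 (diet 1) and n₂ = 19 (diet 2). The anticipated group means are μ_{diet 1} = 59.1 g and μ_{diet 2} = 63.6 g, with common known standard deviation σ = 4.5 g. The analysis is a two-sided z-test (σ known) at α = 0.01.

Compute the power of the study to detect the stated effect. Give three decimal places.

Standardized effect: d = |μ_{diet 1} − μ_{diet 2}| / σ = |59.1 − 63.6| / 4.5 = 1.0000
Noncentrality parameter: λ = d / √(1/n₁ + 1/n₂) = 1.0000 / √(1/29 + 1/19) = 3.3881
Two-sided α = 0.01 → critical value z_{0.005} = 2.576.
Power = Φ(λ − 2.576) + Φ(−λ − 2.576) = Φ(0.812) + Φ(-5.964) = 0.7917 + 0.0000 = 0.7917.

Power ≈ 0.792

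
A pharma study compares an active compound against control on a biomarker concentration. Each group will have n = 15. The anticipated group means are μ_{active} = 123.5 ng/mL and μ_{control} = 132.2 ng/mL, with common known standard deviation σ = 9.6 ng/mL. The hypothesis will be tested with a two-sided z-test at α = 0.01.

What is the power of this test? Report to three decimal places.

Power ≈ 0.463

Standardized effect: d = |μ_{active} − μ_{control}| / σ = |123.5 − 132.2| / 9.6 = 0.9062
Noncentrality parameter: δ = d·√(n/2) = 0.9062 × √(15/2) = 2.4819
Two-sided α = 0.01 → critical value z_{0.005} = 2.576.
Power = Φ(δ − 2.576) + Φ(−δ − 2.576) = Φ(-0.094) + Φ(-5.058) = 0.4626 + 0.0000 = 0.4626.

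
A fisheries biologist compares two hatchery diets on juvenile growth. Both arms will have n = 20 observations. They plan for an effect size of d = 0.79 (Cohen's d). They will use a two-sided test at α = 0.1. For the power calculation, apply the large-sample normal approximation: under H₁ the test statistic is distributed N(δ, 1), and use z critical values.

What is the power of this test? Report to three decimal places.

Power ≈ 0.803

Noncentrality parameter: δ = d·√(n/2) = 0.79 × √(20/2) = 2.4982
Two-sided α = 0.1 → critical value z_{0.05} = 1.645.
Power = Φ(δ − 1.645) + Φ(−δ − 1.645) = Φ(0.853) + Φ(-4.143) = 0.8033 + 0.0000 = 0.8033.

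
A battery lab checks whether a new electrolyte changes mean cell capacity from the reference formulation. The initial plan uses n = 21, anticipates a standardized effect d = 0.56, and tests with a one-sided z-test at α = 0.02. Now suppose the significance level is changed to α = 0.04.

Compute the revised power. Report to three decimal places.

δ = d·√n = 0.56 × √21 = 2.5662 (unchanged). New critical value: z_{0.04} = 1.751.
Revised power = Φ(δ − 1.751) = Φ(0.816) = 0.7926.

Power ≈ 0.793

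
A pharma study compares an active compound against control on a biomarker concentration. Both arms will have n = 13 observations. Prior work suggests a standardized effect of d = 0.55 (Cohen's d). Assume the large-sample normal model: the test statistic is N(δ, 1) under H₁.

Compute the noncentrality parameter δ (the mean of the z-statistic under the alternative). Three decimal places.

δ = d·√(n/2) = 0.55 × √(13/2) = 1.4022

δ ≈ 1.402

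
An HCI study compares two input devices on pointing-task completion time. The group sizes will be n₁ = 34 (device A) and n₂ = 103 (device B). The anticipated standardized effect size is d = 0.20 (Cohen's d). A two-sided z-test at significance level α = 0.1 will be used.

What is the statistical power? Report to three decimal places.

Noncentrality parameter: δ = d / √(1/n₁ + 1/n₂) = 0.20 / √(1/34 + 1/103) = 1.0112
Critical value for a two-sided test at α = 0.1: z_{α/2} = 1.645.
Power = Φ(δ − 1.645) + Φ(−δ − 1.645) = Φ(-0.634) + Φ(-2.656) = 0.2631 + 0.0040 = 0.2671.

Power ≈ 0.267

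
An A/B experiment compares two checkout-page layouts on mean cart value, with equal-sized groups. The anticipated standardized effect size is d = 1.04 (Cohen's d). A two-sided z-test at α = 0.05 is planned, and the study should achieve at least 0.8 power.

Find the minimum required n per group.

For power 0.8 need Φ(δ − z_{0.025}) = 0.8, so δ = z_{0.025} + z_{0.20} = 1.960 + 0.842 = 2.802.
(Ignoring the negligible lower-tail rejection probability gives the usual closed-form inversion.)
δ = d·√(n/2) ⇒ n = 2(δ/d)² = 2 × (2.802 / 1.04)² = 14.51.
Rounding up, n = 15 per group.

n = 15 per group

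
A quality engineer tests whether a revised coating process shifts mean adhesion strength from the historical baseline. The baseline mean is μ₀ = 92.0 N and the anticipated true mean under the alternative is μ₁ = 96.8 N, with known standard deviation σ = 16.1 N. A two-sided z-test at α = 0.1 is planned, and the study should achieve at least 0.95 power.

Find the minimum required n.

n = 122

Standardized effect: d = |μ₁ − μ₀| / σ = |96.8 − 92.0| / 16.1 = 0.2981
For power 0.95 need Φ(δ − z_{0.05}) = 0.95, so δ = z_{0.05} + z_{0.05} = 1.645 + 1.645 = 3.290.
(The Φ(−δ − z_{α/2}) term is vanishingly small for δ > 0 and is dropped in the standard sample-size formula.)
δ = d·√n ⇒ n = (δ/d)² = (3.290 / 0.2981)² = 121.75.
Rounding up, n = 122.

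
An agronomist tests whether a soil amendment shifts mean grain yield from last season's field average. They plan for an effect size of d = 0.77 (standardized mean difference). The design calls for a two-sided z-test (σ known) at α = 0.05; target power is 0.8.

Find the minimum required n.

For power 0.8 need Φ(δ − z_{0.025}) = 0.8, so δ = z_{0.025} + z_{0.20} = 1.960 + 0.842 = 2.802.
(For δ > 0 the lower-tail rejection region contributes negligibly to power, so the one-term inversion is standard.)
δ = d·√n ⇒ n = (δ/d)² = (2.802 / 0.77)² = 13.24.
Rounding up, n = 14.

n = 14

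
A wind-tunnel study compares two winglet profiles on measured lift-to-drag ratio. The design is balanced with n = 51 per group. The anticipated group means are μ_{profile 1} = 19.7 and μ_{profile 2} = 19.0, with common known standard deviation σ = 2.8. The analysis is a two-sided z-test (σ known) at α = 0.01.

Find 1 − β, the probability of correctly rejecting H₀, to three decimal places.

Power ≈ 0.095

Standardized effect: d = |μ_{profile 1} − μ_{profile 2}| / σ = |19.7 − 19.0| / 2.8 = 0.2500
Noncentrality parameter: δ = d·√(n/2) = 0.2500 × √(51/2) = 1.2624
Two-sided α = 0.01 → critical value z_{0.005} = 2.576.
Power = Φ(δ − 2.576) + Φ(−δ − 2.576) = Φ(-1.313) + Φ(-3.838) = 0.0945 + 0.0001 = 0.0946.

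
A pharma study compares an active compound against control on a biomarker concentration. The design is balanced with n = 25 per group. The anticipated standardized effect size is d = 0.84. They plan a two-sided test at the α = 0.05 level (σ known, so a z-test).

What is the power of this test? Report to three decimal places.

Noncentrality parameter: λ = d·√(n/2) = 0.84 × √(25/2) = 2.9698
Critical value for a two-sided test at α = 0.05: z_{α/2} = 1.960.
Power = Φ(λ − 1.960) + Φ(−λ − 1.960) = Φ(1.010) + Φ(-4.930) = 0.8437 + 0.0000 = 0.8437.

Power ≈ 0.844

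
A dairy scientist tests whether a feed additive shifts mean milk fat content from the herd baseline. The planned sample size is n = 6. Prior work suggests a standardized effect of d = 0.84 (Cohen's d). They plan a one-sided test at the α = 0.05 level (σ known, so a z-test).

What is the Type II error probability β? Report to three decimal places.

Noncentrality parameter: δ = d·√n = 0.84 × √6 = 2.0576
One-sided α = 0.05 → critical value z_{0.05} = 1.645.
Power = Φ(δ − 1.645) = Φ(0.413) = 0.6601.
Type II error: β = 1 − power = 1 − 0.6601 = 0.3399.

β ≈ 0.340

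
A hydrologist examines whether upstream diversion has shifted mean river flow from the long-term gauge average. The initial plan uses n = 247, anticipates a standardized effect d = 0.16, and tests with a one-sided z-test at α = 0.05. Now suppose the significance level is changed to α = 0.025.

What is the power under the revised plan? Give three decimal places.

δ = d·√n = 0.16 × √247 = 2.5146 (unchanged). New critical value: z_{0.025} = 1.960.
Revised power = P(Z > 1.960 − δ) = Φ(0.555) = 0.7104.

Power ≈ 0.710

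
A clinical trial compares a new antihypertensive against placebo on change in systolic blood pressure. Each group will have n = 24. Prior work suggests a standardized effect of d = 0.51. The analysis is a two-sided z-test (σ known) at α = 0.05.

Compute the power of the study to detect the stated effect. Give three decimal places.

Power ≈ 0.423

Noncentrality parameter: δ = d·√(n/2) = 0.51 × √(24/2) = 1.7667
Critical value for a two-sided test at α = 0.05: z_{α/2} = 1.960.
Power = Φ(δ − 1.960) + Φ(−δ − 1.960) = Φ(-0.193) + Φ(-3.727) = 0.4234 + 0.0001 = 0.4235.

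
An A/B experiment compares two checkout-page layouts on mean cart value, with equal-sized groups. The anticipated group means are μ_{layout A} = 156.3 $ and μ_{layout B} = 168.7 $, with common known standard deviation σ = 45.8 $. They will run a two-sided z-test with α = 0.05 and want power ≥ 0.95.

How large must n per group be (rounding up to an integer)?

n = 355 per group

Standardized effect: d = |μ_{layout A} − μ_{layout B}| / σ = |156.3 − 168.7| / 45.8 = 0.2707
Set Φ(δ − 1.960) = 0.95; then δ − 1.960 = Φ⁻¹(0.95) = 1.645, giving δ = 3.605.
(Ignoring the negligible lower-tail rejection probability gives the usual closed-form inversion.)
δ = d·√(n/2) ⇒ n = 2(δ/d)² = 2 × (3.605 / 0.2707)² = 354.56.
Rounding up, n = 355 per group.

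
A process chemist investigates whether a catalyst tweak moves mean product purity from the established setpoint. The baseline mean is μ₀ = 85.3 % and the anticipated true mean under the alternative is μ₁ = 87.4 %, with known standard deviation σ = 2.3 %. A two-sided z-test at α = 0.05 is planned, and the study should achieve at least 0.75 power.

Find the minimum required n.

Standardized effect: d = |μ₁ − μ₀| / σ = |87.4 − 85.3| / 2.3 = 0.9130
Set Φ(δ − 1.960) = 0.75; then δ − 1.960 = Φ⁻¹(0.75) = 0.674, giving δ = 2.634.
(Ignoring the negligible lower-tail rejection probability gives the usual closed-form inversion.)
δ = d·√n ⇒ n = (δ/d)² = (2.634 / 0.9130)² = 8.33.
Rounding up, n = 9.

n = 9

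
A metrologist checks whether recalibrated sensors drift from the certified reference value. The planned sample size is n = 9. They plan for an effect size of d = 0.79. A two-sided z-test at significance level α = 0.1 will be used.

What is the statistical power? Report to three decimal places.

Noncentrality parameter: λ = d·√n = 0.79 × √9 = 2.3700
Critical value for a two-sided test at α = 0.1: z_{α/2} = 1.645.
Power = Φ(λ − 1.645) + Φ(−λ − 1.645) = Φ(0.725) + Φ(-4.015) = 0.7658 + 0.0000 = 0.7658.

Power ≈ 0.766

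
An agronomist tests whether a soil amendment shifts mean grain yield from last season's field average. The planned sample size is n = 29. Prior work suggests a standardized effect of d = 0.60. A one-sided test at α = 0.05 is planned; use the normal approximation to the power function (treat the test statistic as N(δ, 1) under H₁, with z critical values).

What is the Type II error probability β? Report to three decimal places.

β ≈ 0.056

Noncentrality parameter: λ = d·√n = 0.60 × √29 = 3.2311
Critical value for a one-sided test at α = 0.05: z_α = 1.645.
Power = P(Z > 1.645 − λ) = Φ(1.586) = 0.9437.
Type II error: β = 1 − power = 1 − 0.9437 = 0.0563.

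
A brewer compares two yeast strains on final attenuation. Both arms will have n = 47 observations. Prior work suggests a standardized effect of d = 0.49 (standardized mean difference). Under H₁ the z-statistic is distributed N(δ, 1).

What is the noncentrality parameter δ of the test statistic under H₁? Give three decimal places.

The noncentrality parameter scales effect size by the design's sample-size factor: δ = d·√(n/2) = 0.49 × √(47/2) = 2.3754

δ ≈ 2.375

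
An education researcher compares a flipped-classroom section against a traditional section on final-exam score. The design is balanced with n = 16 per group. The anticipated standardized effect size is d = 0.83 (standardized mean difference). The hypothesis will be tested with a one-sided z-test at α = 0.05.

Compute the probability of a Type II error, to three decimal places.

β ≈ 0.241

Noncentrality parameter: δ = d·√(n/2) = 0.83 × √(16/2) = 2.3476
One-sided α = 0.05 → critical value z_{0.05} = 1.645.
Power = Φ(δ − 1.645) = Φ(0.703) = 0.7589.
Type II error: β = 1 − power = 1 − 0.7589 = 0.2411.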